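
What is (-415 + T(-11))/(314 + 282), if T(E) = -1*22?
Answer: -437/596 ≈ -0.73322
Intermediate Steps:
T(E) = -22
(-415 + T(-11))/(314 + 282) = (-415 - 22)/(314 + 282) = -437/596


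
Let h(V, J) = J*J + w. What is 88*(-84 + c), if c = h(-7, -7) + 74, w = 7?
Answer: 4048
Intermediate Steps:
h(V, J) = 7 + J² (h(V, J) = J*J + 7 = J² + 7 = 7 + J²)
c = 130 (c = (7 + (-7)²) + 74 = (7 + 49) + 74 = 56 + 74 = 130)
88*(-84 + c) = 88*(-84 + 130) = 88*46 = 4048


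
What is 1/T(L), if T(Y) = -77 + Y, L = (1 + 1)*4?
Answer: -1/69 ≈ -0.014493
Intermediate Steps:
L = 8 (L = 2*4 = 8)
1/T(L) = 1/(-77 + 8) = 1/(-69) = -1/69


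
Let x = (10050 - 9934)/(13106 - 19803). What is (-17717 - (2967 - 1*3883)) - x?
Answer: -112516181/6697 ≈ -16801.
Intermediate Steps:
x = -116/6697 (x = 116/(-6697) = 116*(-1/6697) = -116/6697 ≈ -0.017321)
(-17717 - (2967 - 1*3883)) - x = (-17717 - (2967 - 1*3883)) - 1*(-116/6697) = (-17717 - (2967 - 3883)) + 116/6697 = (-17717 - 1*(-916)) + 116/6697 = (-17717 + 916) + 116/6697 = -16801 + 116/6697 = -112516181/6697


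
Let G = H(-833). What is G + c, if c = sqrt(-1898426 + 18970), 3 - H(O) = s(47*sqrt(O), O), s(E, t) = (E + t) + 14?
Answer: 822 - 329*I*sqrt(17) + 4*I*sqrt(117466) ≈ 822.0 + 14.431*I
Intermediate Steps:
s(E, t) = 14 + E + t
H(O) = -11 - O - 47*sqrt(O) (H(O) = 3 - (14 + 47*sqrt(O) + O) = 3 - (14 + O + 47*sqrt(O)) = 3 + (-14 - O - 47*sqrt(O)) = -11 - O - 47*sqrt(O))
c = 4*I*sqrt(117466) (c = sqrt(-1879456) = 4*I*sqrt(117466) ≈ 1370.9*I)
G = 822 - 329*I*sqrt(17) (G = -11 - 1*(-833) - 329*I*sqrt(17) = -11 + 833 - 329*I*sqrt(17) = 822 - 329*I*sqrt(17) ≈ 822.0 - 1356.5*I)
G + c = (822 - 329*I*sqrt(17)) + 4*I*sqrt(117466) = 822 - 329*I*sqrt(17) + 4*I*sqrt(117466)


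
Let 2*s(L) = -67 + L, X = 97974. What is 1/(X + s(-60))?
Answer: 2/195821 ≈ 1.0213e-5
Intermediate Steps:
s(L) = -67/2 + L/2 (s(L) = (-67 + L)/2 = -67/2 + L/2)
1/(X + s(-60)) = 1/(97974 + (-67/2 + (½)*(-60))) = 1/(97974 + (-67/2 - 30)) = 1/(97974 - 127/2) = 1/(195821/2) = 2/195821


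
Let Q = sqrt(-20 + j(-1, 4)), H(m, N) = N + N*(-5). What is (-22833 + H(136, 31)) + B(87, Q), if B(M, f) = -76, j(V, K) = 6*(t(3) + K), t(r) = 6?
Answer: -23033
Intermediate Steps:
H(m, N) = -4*N (H(m, N) = N - 5*N = -4*N)
j(V, K) = 36 + 6*K (j(V, K) = 6*(6 + K) = 36 + 6*K)
Q = 2*sqrt(10) (Q = sqrt(-20 + (36 + 6*4)) = sqrt(-20 + (36 + 24)) = sqrt(-20 + 60) = sqrt(40) = 2*sqrt(10) ≈ 6.3246)
(-22833 + H(136, 31)) + B(87, Q) = (-22833 - 4*31) - 76 = (-22833 - 124) - 76 = -22957 - 76 = -23033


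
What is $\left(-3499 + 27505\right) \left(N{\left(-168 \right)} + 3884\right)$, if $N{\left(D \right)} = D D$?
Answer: $770784648$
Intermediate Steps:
$N{\left(D \right)} = D^{2}$
$\left(-3499 + 27505\right) \left(N{\left(-168 \right)} + 3884\right) = \left(-3499 + 27505\right) \left(\left(-168\right)^{2} + 3884\right) = 24006 \left(28224 + 3884\right) = 24006 \cdot 32108 = 770784648$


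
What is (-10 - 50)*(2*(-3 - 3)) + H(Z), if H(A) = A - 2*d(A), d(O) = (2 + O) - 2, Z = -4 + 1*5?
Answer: 719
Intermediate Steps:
Z = 1 (Z = -4 + 5 = 1)
d(O) = O
H(A) = -A (H(A) = A - 2*A = -A)
(-10 - 50)*(2*(-3 - 3)) + H(Z) = (-10 - 50)*(2*(-3 - 3)) - 1*1 = -120*(-6) - 1 = -60*(-12) - 1 = 720 - 1 = 719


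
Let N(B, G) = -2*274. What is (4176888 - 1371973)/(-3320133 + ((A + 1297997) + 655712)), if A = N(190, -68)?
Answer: -2804915/1366972 ≈ -2.0519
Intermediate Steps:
N(B, G) = -548
A = -548
(4176888 - 1371973)/(-3320133 + ((A + 1297997) + 655712)) = (4176888 - 1371973)/(-3320133 + ((-548 + 1297997) + 655712)) = 2804915/(-3320133 + (1297449 + 655712)) = 2804915/(-3320133 + 1953161) = 2804915/(-1366972) = 2804915*(-1/1366972) = -2804915/1366972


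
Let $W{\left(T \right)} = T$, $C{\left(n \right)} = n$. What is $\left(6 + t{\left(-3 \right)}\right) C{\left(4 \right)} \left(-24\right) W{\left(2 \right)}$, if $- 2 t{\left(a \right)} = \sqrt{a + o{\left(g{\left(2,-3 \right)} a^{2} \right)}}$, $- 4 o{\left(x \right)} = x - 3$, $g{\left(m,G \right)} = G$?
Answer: $-1152 + 144 \sqrt{2} \approx -948.35$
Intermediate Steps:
$o{\left(x \right)} = \frac{3}{4} - \frac{x}{4}$ ($o{\left(x \right)} = - \frac{x - 3}{4} = - \frac{-3 + x}{4} = \frac{3}{4} - \frac{x}{4}$)
$t{\left(a \right)} = - \frac{\sqrt{\frac{3}{4} + a + \frac{3 a^{2}}{4}}}{2}$ ($t{\left(a \right)} = - \frac{\sqrt{a - \left(- \frac{3}{4} + \frac{\left(-3\right) a^{2}}{4}\right)}}{2} = - \frac{\sqrt{a + \left(\frac{3}{4} + \frac{3 a^{2}}{4}\right)}}{2} = - \frac{\sqrt{\frac{3}{4} + a + \frac{3 a^{2}}{4}}}{2}$)
$\left(6 + t{\left(-3 \right)}\right) C{\left(4 \right)} \left(-24\right) W{\left(2 \right)} = \left(6 - \frac{\sqrt{3 + 3 \left(-3\right)^{2} + 4 \left(-3\right)}}{4}\right) 4 \left(-24\right) 2 = \left(6 - \frac{\sqrt{3 + 3 \cdot 9 - 12}}{4}\right) 4 \left(-24\right) 2 = \left(6 - \frac{\sqrt{3 + 27 - 12}}{4}\right) 4 \left(-24\right) 2 = \left(6 - \frac{\sqrt{18}}{4}\right) 4 \left(-24\right) 2 = \left(6 - \frac{3 \sqrt{2}}{4}\right) 4 \left(-24\right) 2 = \left(24 - 3 \sqrt{2}\right) \left(-24\right) 2 = \left(-576 + 72 \sqrt{2}\right) 2 = -1152 + 144 \sqrt{2}$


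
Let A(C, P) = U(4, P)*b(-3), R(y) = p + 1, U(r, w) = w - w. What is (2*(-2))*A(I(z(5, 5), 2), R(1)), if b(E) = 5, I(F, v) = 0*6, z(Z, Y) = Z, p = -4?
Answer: 0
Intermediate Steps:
U(r, w) = 0
I(F, v) = 0
R(y) = -3 (R(y) = -4 + 1 = -3)
A(C, P) = 0 (A(C, P) = 0*5 = 0)
(2*(-2))*A(I(z(5, 5), 2), R(1)) = (2*(-2))*0 = -4*0 = 0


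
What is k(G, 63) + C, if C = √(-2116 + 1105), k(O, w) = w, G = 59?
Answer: 63 + I*√1011 ≈ 63.0 + 31.796*I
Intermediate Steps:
C = I*√1011 (C = √(-1011) = I*√1011 ≈ 31.796*I)
k(G, 63) + C = 63 + I*√1011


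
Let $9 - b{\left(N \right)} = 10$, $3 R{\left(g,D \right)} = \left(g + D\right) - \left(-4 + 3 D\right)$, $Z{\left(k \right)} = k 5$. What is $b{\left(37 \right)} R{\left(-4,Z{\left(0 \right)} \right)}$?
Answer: $0$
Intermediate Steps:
$Z{\left(k \right)} = 5 k$
$R{\left(g,D \right)} = \frac{4}{3} - \frac{2 D}{3} + \frac{g}{3}$ ($R{\left(g,D \right)} = \frac{\left(g + D\right) - \left(-4 + 3 D\right)}{3} = \frac{\left(D + g\right) - \left(-4 + 3 D\right)}{3} = \frac{4 + g - 2 D}{3} = \frac{4}{3} - \frac{2 D}{3} + \frac{g}{3}$)
$b{\left(N \right)} = -1$ ($b{\left(N \right)} = 9 - 10 = -1$)
$b{\left(37 \right)} R{\left(-4,Z{\left(0 \right)} \right)} = - (\frac{4}{3} - \frac{2 \cdot 5 \cdot 0}{3} + \frac{1}{3} \left(-4\right)) = - (\frac{4}{3} - 0 - \frac{4}{3}) = - (\frac{4}{3} + 0 - \frac{4}{3}) = \left(-1\right) 0 = 0$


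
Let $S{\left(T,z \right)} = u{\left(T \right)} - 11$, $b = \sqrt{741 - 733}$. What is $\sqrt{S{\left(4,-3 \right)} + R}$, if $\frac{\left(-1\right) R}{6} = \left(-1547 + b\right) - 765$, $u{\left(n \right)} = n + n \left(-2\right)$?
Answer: $\sqrt{13857 - 12 \sqrt{2}} \approx 117.64$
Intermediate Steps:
$b = 2 \sqrt{2}$ ($b = \sqrt{8} = 2 \sqrt{2} \approx 2.8284$)
$u{\left(n \right)} = - n$ ($u{\left(n \right)} = n - 2 n = - n$)
$S{\left(T,z \right)} = -11 - T$ ($S{\left(T,z \right)} = - T - 11 = -11 - T$)
$R = 13872 - 12 \sqrt{2}$ ($R = - 6 \left(\left(-1547 + 2 \sqrt{2}\right) - 765\right) = - 6 \left(-2312 + 2 \sqrt{2}\right) = 13872 - 12 \sqrt{2} \approx 13855.0$)
$\sqrt{S{\left(4,-3 \right)} + R} = \sqrt{\left(-11 - 4\right) + \left(13872 - 12 \sqrt{2}\right)} = \sqrt{-15 + \left(13872 - 12 \sqrt{2}\right)} = \sqrt{13857 - 12 \sqrt{2}}$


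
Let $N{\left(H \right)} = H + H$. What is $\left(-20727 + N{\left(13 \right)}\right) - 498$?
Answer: $-21199$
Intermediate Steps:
$N{\left(H \right)} = 2 H$
$\left(-20727 + N{\left(13 \right)}\right) - 498 = \left(-20727 + 2 \cdot 13\right) - 498 = \left(-20727 + 26\right) - 498 = -20701 - 498 = -21199$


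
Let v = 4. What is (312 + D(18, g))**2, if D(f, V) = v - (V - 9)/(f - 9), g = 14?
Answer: 8059921/81 ≈ 99505.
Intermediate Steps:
D(f, V) = 4 - (-9 + V)/(-9 + f) (D(f, V) = 4 - (V - 9)/(f - 9) = 4 - (-9 + V)/(-9 + f))
(312 + D(18, g))**2 = (312 + (-27 - 1*14 + 4*18)/(-9 + 18))**2 = (312 + (-27 - 14 + 72)/9)**2 = (312 + (1/9)*31)**2 = (312 + 31/9)**2 = (2839/9)**2 = 8059921/81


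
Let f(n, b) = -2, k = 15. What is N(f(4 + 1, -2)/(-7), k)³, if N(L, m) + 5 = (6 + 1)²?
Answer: 85184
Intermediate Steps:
N(L, m) = 44 (N(L, m) = -5 + (6 + 1)² = -5 + 7² = -5 + 49 = 44)
N(f(4 + 1, -2)/(-7), k)³ = 44³ = 85184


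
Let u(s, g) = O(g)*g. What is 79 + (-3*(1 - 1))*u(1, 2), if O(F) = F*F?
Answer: 79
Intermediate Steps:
O(F) = F²
u(s, g) = g³ (u(s, g) = g²*g = g³)
79 + (-3*(1 - 1))*u(1, 2) = 79 - 3*(1 - 1)*2³ = 79 - 3*0*8 = 79 + 0*8 = 79 + 0 = 79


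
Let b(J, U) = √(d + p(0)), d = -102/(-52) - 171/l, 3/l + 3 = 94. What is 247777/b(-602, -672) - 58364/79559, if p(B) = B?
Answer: -58364/79559 - 247777*I*√389454/44937 ≈ -0.73359 - 3441.0*I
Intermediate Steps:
l = 3/91 (l = 3/(-3 + 94) = 3/91 ≈ 0.032967)
d = -134811/26 (d = -102/(-52) - 171/3/91 = -102*(-1/52) - 171*91/3 = 51/26 - 5187 = -134811/26 ≈ -5185.0)
b(J, U) = 3*I*√389454/26 (b(J, U) = √(-134811/26 + 0) = √(-134811/26) = 3*I*√389454/26)
247777/b(-602, -672) - 58364/79559 = 247777/((3*I*√389454/26)) - 58364/79559 = 247777*(-I*√389454/44937) - 58364*1/79559 = -247777*I*√389454/44937 - 58364/79559 = -58364/79559 - 247777*I*√389454/44937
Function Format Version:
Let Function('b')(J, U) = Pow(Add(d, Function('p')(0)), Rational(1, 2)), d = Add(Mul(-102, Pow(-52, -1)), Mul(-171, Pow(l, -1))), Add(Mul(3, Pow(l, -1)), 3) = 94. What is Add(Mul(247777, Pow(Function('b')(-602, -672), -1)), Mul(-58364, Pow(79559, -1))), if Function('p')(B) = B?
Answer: Add(Rational(-58364, 79559), Mul(Rational(-247777, 44937), I, Pow(389454, Rational(1, 2)))) ≈ Add(-0.73359, Mul(-3441.0, I))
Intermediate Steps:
l = Rational(3, 91) (l = Mul(3, Pow(Add(-3, 94), -1)) = Mul(3, Pow(91, -1)) = Mul(3, Rational(1, 91)) = Rational(3, 91) ≈ 0.032967)
d = Rational(-134811, 26) (d = Add(Mul(-102, Pow(-52, -1)), Mul(-171, Pow(Rational(3, 91), -1))) = Add(Mul(-102, Rational(-1, 52)), Mul(-171, Rational(91, 3))) = Add(Rational(51, 26), -5187) = Rational(-134811, 26) ≈ -5185.0)
Function('b')(J, U) = Mul(Rational(3, 26), I, Pow(389454, Rational(1, 2))) (Function('b')(J, U) = Pow(Add(Rational(-134811, 26), 0), Rational(1, 2)) = Pow(Rational(-134811, 26), Rational(1, 2)) = Mul(Rational(3, 26), I, Pow(389454, Rational(1, 2))))
Add(Mul(247777, Pow(Function('b')(-602, -672), -1)), Mul(-58364, Pow(79559, -1))) = Add(Mul(247777, Pow(Mul(Rational(3, 26), I, Pow(389454, Rational(1, 2))), -1)), Mul(-58364, Pow(79559, -1))) = Add(Mul(247777, Mul(Rational(-1, 44937), I, Pow(389454, Rational(1, 2)))), Mul(-58364, Rational(1, 79559))) = Add(Mul(Rational(-247777, 44937), I, Pow(389454, Rational(1, 2))), Rational(-58364, 79559)) = Add(Rational(-58364, 79559), Mul(Rational(-247777, 44937), I, Pow(389454, Rational(1, 2))))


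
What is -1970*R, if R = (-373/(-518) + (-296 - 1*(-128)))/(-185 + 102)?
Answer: -85351235/21497 ≈ -3970.4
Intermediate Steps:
R = 86651/42994 (R = (-373*(-1/518) + (-296 + 128))/(-83) = (373/518 - 168)*(-1/83) = -86651/518*(-1/83) = 86651/42994 ≈ 2.0154)
-1970*R = -1970*86651/42994 = -85351235/21497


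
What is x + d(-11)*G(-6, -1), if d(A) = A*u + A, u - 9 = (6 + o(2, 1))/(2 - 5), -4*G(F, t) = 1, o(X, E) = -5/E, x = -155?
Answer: -1541/12 ≈ -128.42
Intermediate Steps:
G(F, t) = -¼ (G(F, t) = -¼*1 = -¼)
u = 26/3 (u = 9 + (6 - 5/1)/(2 - 5) = 9 + (6 - 5*1)/(-3) = 9 + (6 - 5)*(-⅓) = 9 + 1*(-⅓) = 9 - ⅓ = 26/3 ≈ 8.6667)
d(A) = 29*A/3 (d(A) = A*(26/3) + A = 26*A/3 + A = 29*A/3)
x + d(-11)*G(-6, -1) = -155 + ((29/3)*(-11))*(-¼) = -155 - 319/3*(-¼) = -155 + 319/12 = -1541/12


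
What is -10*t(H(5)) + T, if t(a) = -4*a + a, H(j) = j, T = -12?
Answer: 138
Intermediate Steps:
t(a) = -3*a
-10*t(H(5)) + T = -(-30)*5 - 12 = -10*(-15) - 12 = 150 - 12 = 138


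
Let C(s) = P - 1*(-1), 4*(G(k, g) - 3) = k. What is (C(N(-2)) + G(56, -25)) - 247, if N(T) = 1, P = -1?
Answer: -230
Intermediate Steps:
G(k, g) = 3 + k/4
C(s) = 0 (C(s) = -1 - 1*(-1) = -1 + 1 = 0)
(C(N(-2)) + G(56, -25)) - 247 = (0 + (3 + (1/4)*56)) - 247 = (0 + (3 + 14)) - 247 = (0 + 17) - 247 = 17 - 247 = -230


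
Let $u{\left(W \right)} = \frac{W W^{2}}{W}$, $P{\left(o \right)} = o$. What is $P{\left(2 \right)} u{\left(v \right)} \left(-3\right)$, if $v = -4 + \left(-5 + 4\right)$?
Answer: $-150$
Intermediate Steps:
$v = -5$ ($v = -4 - 1 = -5$)
$u{\left(W \right)} = W^{2}$ ($u{\left(W \right)} = \frac{W^{3}}{W} = W^{2}$)
$P{\left(2 \right)} u{\left(v \right)} \left(-3\right) = 2 \left(-5\right)^{2} \left(-3\right) = 2 \cdot 25 \left(-3\right) = 50 \left(-3\right) = -150$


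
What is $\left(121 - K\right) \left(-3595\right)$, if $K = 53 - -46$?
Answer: $-79090$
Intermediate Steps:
$K = 99$ ($K = 53 + 46 = 99$)
$\left(121 - K\right) \left(-3595\right) = \left(121 - 99\right) \left(-3595\right) = 22 \left(-3595\right) = -79090$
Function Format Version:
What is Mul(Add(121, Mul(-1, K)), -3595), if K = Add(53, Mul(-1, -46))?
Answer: -79090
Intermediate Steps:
K = 99 (K = Add(53, 46) = 99)
Mul(Add(121, Mul(-1, K)), -3595) = Mul(Add(121, Mul(-1, 99)), -3595) = Mul(Add(121, -99), -3595) = Mul(22, -3595) = -79090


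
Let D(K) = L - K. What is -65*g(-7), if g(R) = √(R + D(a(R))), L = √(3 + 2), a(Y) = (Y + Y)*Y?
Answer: -65*I*√(105 - √5) ≈ -658.92*I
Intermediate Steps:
a(Y) = 2*Y² (a(Y) = (2*Y)*Y = 2*Y²)
L = √5 ≈ 2.2361
D(K) = √5 - K
g(R) = √(R + √5 - 2*R²) (g(R) = √(R + (√5 - 2*R²)) = √(R + √5 - 2*R²))
-65*g(-7) = -65*√(-7 + √5 - 2*(-7)²) = -65*√(-7 + √5 - 2*49) = -65*√(-7 + √5 - 98) = -65*√(-105 + √5)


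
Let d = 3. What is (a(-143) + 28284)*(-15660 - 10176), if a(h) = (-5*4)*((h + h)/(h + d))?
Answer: -5107828872/7 ≈ -7.2969e+8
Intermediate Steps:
a(h) = -40*h/(3 + h) (a(h) = (-5*4)*((h + h)/(h + 3)) = -20*2*h/(3 + h) = -40*h/(3 + h))
(a(-143) + 28284)*(-15660 - 10176) = (-40*(-143)/(3 - 143) + 28284)*(-15660 - 10176) = (-40*(-143)/(-140) + 28284)*(-25836) = (-40*(-143)*(-1/140) + 28284)*(-25836) = (-286/7 + 28284)*(-25836) = (197702/7)*(-25836) = -5107828872/7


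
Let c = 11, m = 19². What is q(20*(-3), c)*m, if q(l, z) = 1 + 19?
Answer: 7220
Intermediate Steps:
m = 361
q(l, z) = 20
q(20*(-3), c)*m = 20*361 = 7220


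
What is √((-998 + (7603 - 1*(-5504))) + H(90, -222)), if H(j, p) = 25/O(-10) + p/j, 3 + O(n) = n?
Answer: √460277805/195 ≈ 110.02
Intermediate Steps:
O(n) = -3 + n
H(j, p) = -25/13 + p/j (H(j, p) = 25/(-3 - 10) + p/j = 25/(-13) + p/j = 25*(-1/13) + p/j = -25/13 + p/j)
√((-998 + (7603 - 1*(-5504))) + H(90, -222)) = √((-998 + (7603 - 1*(-5504))) + (-25/13 - 222/90)) = √((-998 + (7603 + 5504)) + (-25/13 - 222*1/90)) = √((-998 + 13107) + (-25/13 - 37/15)) = √(12109 - 856/195) = √(2360399/195) = √460277805/195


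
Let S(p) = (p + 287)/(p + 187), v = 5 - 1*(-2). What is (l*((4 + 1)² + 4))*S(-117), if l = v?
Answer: 493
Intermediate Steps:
v = 7 (v = 5 + 2 = 7)
l = 7
S(p) = (287 + p)/(187 + p)
(l*((4 + 1)² + 4))*S(-117) = (7*((4 + 1)² + 4))*((287 - 117)/(187 - 117)) = (7*(5² + 4))*(170/70) = (7*(25 + 4))*((1/70)*170) = (7*29)*(17/7) = 203*(17/7) = 493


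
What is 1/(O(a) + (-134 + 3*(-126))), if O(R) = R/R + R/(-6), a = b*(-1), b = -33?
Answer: -2/1033 ≈ -0.0019361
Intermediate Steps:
a = 33 (a = -33*(-1) = 33)
O(R) = 1 - R/6 (O(R) = 1 + R*(-⅙) = 1 - R/6)
1/(O(a) + (-134 + 3*(-126))) = 1/((1 - ⅙*33) + (-134 + 3*(-126))) = 1/((1 - 11/2) + (-134 - 378)) = 1/(-9/2 - 512) = 1/(-1033/2) = -2/1033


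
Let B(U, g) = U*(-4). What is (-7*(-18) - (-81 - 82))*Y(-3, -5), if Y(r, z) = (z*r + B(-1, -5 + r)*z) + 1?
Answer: -1156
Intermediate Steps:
B(U, g) = -4*U
Y(r, z) = 1 + 4*z + r*z (Y(r, z) = (z*r + (-4*(-1))*z) + 1 = (r*z + 4*z) + 1 = (4*z + r*z) + 1 = 1 + 4*z + r*z)
(-7*(-18) - (-81 - 82))*Y(-3, -5) = (-7*(-18) - (-81 - 82))*(1 + 4*(-5) - 3*(-5)) = (126 - 1*(-163))*(1 - 20 + 15) = (126 + 163)*(-4) = 289*(-4) = -1156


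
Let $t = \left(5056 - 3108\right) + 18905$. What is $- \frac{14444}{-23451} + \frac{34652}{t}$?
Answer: $\frac{371274928}{163007901} \approx 2.2776$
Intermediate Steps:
$t = 20853$ ($t = \left(5056 - 3108\right) + 18905 = 1948 + 18905 = 20853$)
$- \frac{14444}{-23451} + \frac{34652}{t} = - \frac{14444}{-23451} + \frac{34652}{20853} = \left(-14444\right) \left(- \frac{1}{23451}\right) + 34652 \cdot \frac{1}{20853} = \frac{14444}{23451} + \frac{34652}{20853} = \frac{371274928}{163007901}$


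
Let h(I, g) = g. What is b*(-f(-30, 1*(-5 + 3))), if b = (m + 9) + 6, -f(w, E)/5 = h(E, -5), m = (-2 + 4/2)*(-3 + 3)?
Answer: -375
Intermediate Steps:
m = 0 (m = (-2 + 4*(½))*0 = (-2 + 2)*0 = 0*0 = 0)
f(w, E) = 25 (f(w, E) = -5*(-5) = 25)
b = 15 (b = (0 + 9) + 6 = 9 + 6 = 15)
b*(-f(-30, 1*(-5 + 3))) = 15*(-1*25) = 15*(-25) = -375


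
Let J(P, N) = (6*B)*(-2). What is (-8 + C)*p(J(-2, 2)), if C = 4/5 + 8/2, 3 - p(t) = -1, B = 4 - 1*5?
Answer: -64/5 ≈ -12.800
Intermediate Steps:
B = -1 (B = 4 - 5 = -1)
J(P, N) = 12 (J(P, N) = (6*(-1))*(-2) = -6*(-2) = 12)
p(t) = 4 (p(t) = 3 - 1*(-1) = 3 + 1 = 4)
C = 24/5 (C = 4*(⅕) + 8*(½) = ⅘ + 4 = 24/5 ≈ 4.8000)
(-8 + C)*p(J(-2, 2)) = (-8 + 24/5)*4 = -16/5*4 = -64/5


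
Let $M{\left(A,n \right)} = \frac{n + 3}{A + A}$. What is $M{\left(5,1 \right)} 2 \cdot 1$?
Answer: $\frac{4}{5} \approx 0.8$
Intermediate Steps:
$M{\left(A,n \right)} = \frac{3 + n}{2 A}$
$M{\left(5,1 \right)} 2 \cdot 1 = \frac{3 + 1}{2 \cdot 5} \cdot 2 \cdot 1 = \frac{1}{2} \cdot \frac{1}{5} \cdot 4 \cdot 2 \cdot 1 = \frac{2}{5} \cdot 2 \cdot 1 = \frac{4}{5} \cdot 1 = \frac{4}{5}$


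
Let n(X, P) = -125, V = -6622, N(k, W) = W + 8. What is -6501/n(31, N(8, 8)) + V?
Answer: -821249/125 ≈ -6570.0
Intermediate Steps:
N(k, W) = 8 + W
-6501/n(31, N(8, 8)) + V = -6501/(-125) - 6622 = -6501*(-1/125) - 6622 = 6501/125 - 6622 = -821249/125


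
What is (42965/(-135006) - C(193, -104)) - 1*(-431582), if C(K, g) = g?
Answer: 58280157151/135006 ≈ 4.3169e+5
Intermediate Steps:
(42965/(-135006) - C(193, -104)) - 1*(-431582) = (42965/(-135006) - 1*(-104)) - 1*(-431582) = (42965*(-1/135006) + 104) + 431582 = (-42965/135006 + 104) + 431582 = 13997659/135006 + 431582 = 58280157151/135006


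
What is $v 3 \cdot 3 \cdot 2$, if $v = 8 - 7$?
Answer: $18$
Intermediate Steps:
$v = 1$
$v 3 \cdot 3 \cdot 2 = 1 \cdot 3 \cdot 3 \cdot 2 = 3 \cdot 6 = 18$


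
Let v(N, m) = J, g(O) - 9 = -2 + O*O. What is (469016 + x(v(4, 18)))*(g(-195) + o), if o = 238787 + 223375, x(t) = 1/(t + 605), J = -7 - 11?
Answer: 137709607104242/587 ≈ 2.3460e+11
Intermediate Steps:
g(O) = 7 + O² (g(O) = 9 + (-2 + O*O) = 9 + (-2 + O²) = 7 + O²)
J = -18
v(N, m) = -18
x(t) = 1/(605 + t)
o = 462162
(469016 + x(v(4, 18)))*(g(-195) + o) = (469016 + 1/(605 - 18))*((7 + (-195)²) + 462162) = (469016 + 1/587)*((7 + 38025) + 462162) = (469016 + 1/587)*(38032 + 462162) = (275312393/587)*500194 = 137709607104242/587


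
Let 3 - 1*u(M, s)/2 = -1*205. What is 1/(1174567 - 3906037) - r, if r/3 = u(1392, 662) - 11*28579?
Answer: 2572659602729/2731470 ≈ 9.4186e+5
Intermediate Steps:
u(M, s) = 416 (u(M, s) = 6 - (-2)*205 = 6 - 2*(-205) = 6 + 410 = 416)
r = -941859 (r = 3*(416 - 11*28579) = 3*(416 - 1*314369) = 3*(416 - 314369) = 3*(-313953) = -941859)
1/(1174567 - 3906037) - r = 1/(1174567 - 3906037) - 1*(-941859) = 1/(-2731470) + 941859 = -1/2731470 + 941859 = 2572659602729/2731470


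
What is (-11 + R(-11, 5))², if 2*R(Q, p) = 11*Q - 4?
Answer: 21609/4 ≈ 5402.3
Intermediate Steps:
R(Q, p) = -2 + 11*Q/2 (R(Q, p) = (11*Q - 4)/2 = (-4 + 11*Q)/2 = -2 + 11*Q/2)
(-11 + R(-11, 5))² = (-11 + (-2 + (11/2)*(-11)))² = (-11 + (-2 - 121/2))² = (-11 - 125/2)² = (-147/2)² = 21609/4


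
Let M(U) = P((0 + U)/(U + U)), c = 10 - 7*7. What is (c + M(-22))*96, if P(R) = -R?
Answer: -3792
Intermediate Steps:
c = -39 (c = 10 - 49 = -39)
M(U) = -½ (M(U) = -(0 + U)/(U + U) = -U/(2*U) = -U*1/(2*U) = -1*½ = -½)
(c + M(-22))*96 = (-39 - ½)*96 = -79/2*96 = -3792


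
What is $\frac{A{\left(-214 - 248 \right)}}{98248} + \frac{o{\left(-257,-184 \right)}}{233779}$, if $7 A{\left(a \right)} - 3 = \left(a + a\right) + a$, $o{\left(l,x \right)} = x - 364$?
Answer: $- \frac{100027955}{22968319192} \approx -0.004355$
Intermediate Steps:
$o{\left(l,x \right)} = -364 + x$
$A{\left(a \right)} = \frac{3}{7} + \frac{3 a}{7}$ ($A{\left(a \right)} = \frac{3}{7} + \frac{\left(a + a\right) + a}{7} = \frac{3}{7} + \frac{2 a + a}{7} = \frac{3}{7} + \frac{3 a}{7}$)
$\frac{A{\left(-214 - 248 \right)}}{98248} + \frac{o{\left(-257,-184 \right)}}{233779} = \frac{\frac{3}{7} + \frac{3 \left(-214 - 248\right)}{7}}{98248} + \frac{-364 - 184}{233779} = \left(\frac{3}{7} + \frac{3}{7} \left(-462\right)\right) \frac{1}{98248} - \frac{548}{233779} = \left(\frac{3}{7} - 198\right) \frac{1}{98248} - \frac{548}{233779} = \left(- \frac{1383}{7}\right) \frac{1}{98248} - \frac{548}{233779} = - \frac{1383}{687736} - \frac{548}{233779} = - \frac{100027955}{22968319192}$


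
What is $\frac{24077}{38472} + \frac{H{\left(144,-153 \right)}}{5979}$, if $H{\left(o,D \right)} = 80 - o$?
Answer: $\frac{15721575}{25558232} \approx 0.61513$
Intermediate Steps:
$\frac{24077}{38472} + \frac{H{\left(144,-153 \right)}}{5979} = \frac{24077}{38472} + \frac{80 - 144}{5979} = 24077 \cdot \frac{1}{38472} + \left(80 - 144\right) \frac{1}{5979} = \frac{24077}{38472} - \frac{64}{5979} = \frac{15721575}{25558232}$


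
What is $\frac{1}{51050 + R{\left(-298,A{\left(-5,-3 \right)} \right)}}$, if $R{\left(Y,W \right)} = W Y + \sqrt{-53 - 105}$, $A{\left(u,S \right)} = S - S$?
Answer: $\frac{25525}{1303051329} - \frac{i \sqrt{158}}{2606102658} \approx 1.9589 \cdot 10^{-5} - 4.8232 \cdot 10^{-9} i$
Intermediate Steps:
$A{\left(u,S \right)} = 0$
$R{\left(Y,W \right)} = i \sqrt{158} + W Y$ ($R{\left(Y,W \right)} = W Y + \sqrt{-158} = W Y + i \sqrt{158} = i \sqrt{158} + W Y$)
$\frac{1}{51050 + R{\left(-298,A{\left(-5,-3 \right)} \right)}} = \frac{1}{51050 + \left(i \sqrt{158} + 0 \left(-298\right)\right)} = \frac{1}{51050 + \left(i \sqrt{158} + 0\right)} = \frac{1}{51050 + i \sqrt{158}}$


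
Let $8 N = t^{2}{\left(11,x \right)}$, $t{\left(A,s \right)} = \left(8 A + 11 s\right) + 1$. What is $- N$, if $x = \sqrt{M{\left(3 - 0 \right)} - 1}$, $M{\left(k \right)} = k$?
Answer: $- \frac{8163}{8} - \frac{979 \sqrt{2}}{4} \approx -1366.5$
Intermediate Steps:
$x = \sqrt{2}$ ($x = \sqrt{\left(3 - 0\right) - 1} = \sqrt{\left(3 + 0\right) - 1} = \sqrt{3 - 1} = \sqrt{2} \approx 1.4142$)
$t{\left(A,s \right)} = 1 + 8 A + 11 s$
$N = \frac{\left(89 + 11 \sqrt{2}\right)^{2}}{8}$ ($N = \frac{\left(1 + 8 \cdot 11 + 11 \sqrt{2}\right)^{2}}{8} = \frac{\left(1 + 88 + 11 \sqrt{2}\right)^{2}}{8} = \frac{\left(89 + 11 \sqrt{2}\right)^{2}}{8} \approx 1366.5$)
$- N = - (\frac{8163}{8} + \frac{979 \sqrt{2}}{4}) = - \frac{8163}{8} - \frac{979 \sqrt{2}}{4}$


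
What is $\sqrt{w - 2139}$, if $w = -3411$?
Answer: $5 i \sqrt{222} \approx 74.498 i$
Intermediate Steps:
$\sqrt{w - 2139} = \sqrt{-3411 - 2139} = \sqrt{-5550} = 5 i \sqrt{222}$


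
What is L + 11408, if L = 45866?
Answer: 57274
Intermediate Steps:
L + 11408 = 45866 + 11408 = 57274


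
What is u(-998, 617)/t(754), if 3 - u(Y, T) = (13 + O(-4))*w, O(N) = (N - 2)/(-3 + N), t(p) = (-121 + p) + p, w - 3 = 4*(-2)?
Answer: 506/9709 ≈ 0.052117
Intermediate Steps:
w = -5 (w = 3 + 4*(-2) = 3 - 8 = -5)
t(p) = -121 + 2*p
O(N) = (-2 + N)/(-3 + N)
u(Y, T) = 506/7 (u(Y, T) = 3 - (13 + (-2 - 4)/(-3 - 4))*(-5) = 3 - (13 - 6/(-7))*(-5) = 3 - (13 - 1/7*(-6))*(-5) = 3 - (13 + 6/7)*(-5) = 3 - 97*(-5)/7 = 3 - 1*(-485/7) = 3 + 485/7 = 506/7)
u(-998, 617)/t(754) = 506/(7*(-121 + 2*754)) = 506/(7*(-121 + 1508)) = (506/7)/1387 = (506/7)*(1/1387) = 506/9709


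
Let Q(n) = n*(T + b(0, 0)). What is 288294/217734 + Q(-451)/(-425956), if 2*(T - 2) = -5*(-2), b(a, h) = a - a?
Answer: 20581324217/15457517284 ≈ 1.3315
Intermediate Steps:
b(a, h) = 0
T = 7 (T = 2 + (-5*(-2))/2 = 2 + (1/2)*10 = 2 + 5 = 7)
Q(n) = 7*n (Q(n) = n*(7 + 0) = n*7 = 7*n)
288294/217734 + Q(-451)/(-425956) = 288294/217734 + (7*(-451))/(-425956) = 288294*(1/217734) - 3157*(-1/425956) = 48049/36289 + 3157/425956 = 20581324217/15457517284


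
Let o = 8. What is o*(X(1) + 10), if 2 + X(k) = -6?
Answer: 16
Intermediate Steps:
X(k) = -8 (X(k) = -2 - 6 = -8)
o*(X(1) + 10) = 8*(-8 + 10) = 8*2 = 16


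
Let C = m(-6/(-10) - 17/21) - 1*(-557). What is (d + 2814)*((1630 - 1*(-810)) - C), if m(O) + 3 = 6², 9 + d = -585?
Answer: 4107000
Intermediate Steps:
d = -594 (d = -9 - 585 = -594)
m(O) = 33 (m(O) = -3 + 6² = -3 + 36 = 33)
C = 590 (C = 33 - 1*(-557) = 33 + 557 = 590)
(d + 2814)*((1630 - 1*(-810)) - C) = (-594 + 2814)*((1630 - 1*(-810)) - 1*590) = 2220*((1630 + 810) - 590) = 2220*(2440 - 590) = 2220*1850 = 4107000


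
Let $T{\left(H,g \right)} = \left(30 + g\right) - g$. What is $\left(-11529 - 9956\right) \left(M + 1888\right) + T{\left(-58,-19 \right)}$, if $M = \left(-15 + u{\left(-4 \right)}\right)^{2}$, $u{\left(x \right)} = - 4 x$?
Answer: $-40585135$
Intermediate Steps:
$T{\left(H,g \right)} = 30$
$M = 1$ ($M = \left(-15 - -16\right)^{2} = \left(-15 + 16\right)^{2} = 1^{2} = 1$)
$\left(-11529 - 9956\right) \left(M + 1888\right) + T{\left(-58,-19 \right)} = \left(-11529 - 9956\right) \left(1 + 1888\right) + 30 = \left(-21485\right) 1889 + 30 = -40585165 + 30 = -40585135$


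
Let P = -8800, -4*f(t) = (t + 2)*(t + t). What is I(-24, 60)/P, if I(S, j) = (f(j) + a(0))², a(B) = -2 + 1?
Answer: -3463321/8800 ≈ -393.56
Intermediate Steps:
a(B) = -1
f(t) = -t*(2 + t)/2 (f(t) = -(t + 2)*(t + t)/4 = -(2 + t)*2*t/4 = -t*(2 + t)/2)
I(S, j) = (-1 - j*(2 + j)/2)² (I(S, j) = (-j*(2 + j)/2 - 1)² = (-1 - j*(2 + j)/2)²)
I(-24, 60)/P = ((2 + 60*(2 + 60))²/4)/(-8800) = ((2 + 60*62)²/4)*(-1/8800) = ((2 + 3720)²/4)*(-1/8800) = ((¼)*3722²)*(-1/8800) = ((¼)*13853284)*(-1/8800) = 3463321*(-1/8800) = -3463321/8800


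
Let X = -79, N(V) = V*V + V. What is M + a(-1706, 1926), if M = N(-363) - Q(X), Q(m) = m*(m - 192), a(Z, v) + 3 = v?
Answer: 111920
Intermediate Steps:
a(Z, v) = -3 + v
N(V) = V + V² (N(V) = V² + V = V + V²)
Q(m) = m*(-192 + m)
M = 109997 (M = -363*(1 - 363) - (-79)*(-192 - 79) = -363*(-362) - (-79)*(-271) = 131406 - 1*21409 = 131406 - 21409 = 109997)
M + a(-1706, 1926) = 109997 + (-3 + 1926) = 109997 + 1923 = 111920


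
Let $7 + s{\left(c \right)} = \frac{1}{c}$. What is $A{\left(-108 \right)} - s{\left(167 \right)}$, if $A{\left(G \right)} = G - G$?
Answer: $\frac{1168}{167} \approx 6.994$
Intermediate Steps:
$A{\left(G \right)} = 0$
$s{\left(c \right)} = -7 + \frac{1}{c}$
$A{\left(-108 \right)} - s{\left(167 \right)} = 0 - \left(-7 + \frac{1}{167}\right) = 0 - - \frac{1168}{167} = 0 + \frac{1168}{167} = \frac{1168}{167}$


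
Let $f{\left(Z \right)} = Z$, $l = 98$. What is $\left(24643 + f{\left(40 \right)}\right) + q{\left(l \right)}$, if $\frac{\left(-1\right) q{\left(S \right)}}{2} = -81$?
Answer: $24845$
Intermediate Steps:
$q{\left(S \right)} = 162$ ($q{\left(S \right)} = \left(-2\right) \left(-81\right) = 162$)
$\left(24643 + f{\left(40 \right)}\right) + q{\left(l \right)} = \left(24643 + 40\right) + 162 = 24683 + 162 = 24845$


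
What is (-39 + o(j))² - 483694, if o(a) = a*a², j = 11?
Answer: 1185570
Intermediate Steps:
o(a) = a³
(-39 + o(j))² - 483694 = (-39 + 11³)² - 483694 = (-39 + 1331)² - 483694 = 1292² - 483694 = 1669264 - 483694 = 1185570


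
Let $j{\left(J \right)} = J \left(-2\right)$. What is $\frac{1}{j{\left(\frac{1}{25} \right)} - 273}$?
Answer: $- \frac{25}{6827} \approx -0.0036619$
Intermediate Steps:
$j{\left(J \right)} = - 2 J$
$\frac{1}{j{\left(\frac{1}{25} \right)} - 273} = \frac{1}{- \frac{2}{25} - 273} = \frac{1}{- \frac{6827}{25}} = - \frac{25}{6827}$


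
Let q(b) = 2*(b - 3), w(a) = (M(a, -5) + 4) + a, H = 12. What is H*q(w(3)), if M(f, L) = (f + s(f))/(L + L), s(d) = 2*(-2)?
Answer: 492/5 ≈ 98.400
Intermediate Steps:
s(d) = -4
M(f, L) = (-4 + f)/(2*L) (M(f, L) = (f - 4)/(L + L) = (-4 + f)/((2*L)) = (-4 + f)*(1/(2*L)) = (-4 + f)/(2*L))
w(a) = 22/5 + 9*a/10 (w(a) = ((½)*(-4 + a)/(-5) + 4) + a = ((½)*(-⅕)*(-4 + a) + 4) + a = ((⅖ - a/10) + 4) + a = (22/5 - a/10) + a = 22/5 + 9*a/10)
q(b) = -6 + 2*b (q(b) = 2*(-3 + b) = -6 + 2*b)
H*q(w(3)) = 12*(-6 + 2*(22/5 + (9/10)*3)) = 12*(-6 + 2*(22/5 + 27/10)) = 12*(-6 + 2*(71/10)) = 12*(-6 + 71/5) = 12*(41/5) = 492/5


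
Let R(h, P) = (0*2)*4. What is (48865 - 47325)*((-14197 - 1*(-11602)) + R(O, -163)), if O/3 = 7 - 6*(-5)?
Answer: -3996300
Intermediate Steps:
O = 111 (O = 3*(7 - 6*(-5)) = 3*(7 + 30) = 3*37 = 111)
R(h, P) = 0 (R(h, P) = 0*4 = 0)
(48865 - 47325)*((-14197 - 1*(-11602)) + R(O, -163)) = (48865 - 47325)*((-14197 - 1*(-11602)) + 0) = 1540*((-14197 + 11602) + 0) = 1540*(-2595 + 0) = 1540*(-2595) = -3996300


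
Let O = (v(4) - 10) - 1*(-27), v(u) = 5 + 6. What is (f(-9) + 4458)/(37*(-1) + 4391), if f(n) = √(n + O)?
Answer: 2229/2177 + √19/4354 ≈ 1.0249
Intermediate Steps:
v(u) = 11
O = 28 (O = (11 - 10) - 1*(-27) = 1 + 27 = 28)
f(n) = √(28 + n) (f(n) = √(n + 28) = √(28 + n))
(f(-9) + 4458)/(37*(-1) + 4391) = (√(28 - 9) + 4458)/(37*(-1) + 4391) = (√19 + 4458)/(-37 + 4391) = (4458 + √19)/4354 = (4458 + √19)*(1/4354) = 2229/2177 + √19/4354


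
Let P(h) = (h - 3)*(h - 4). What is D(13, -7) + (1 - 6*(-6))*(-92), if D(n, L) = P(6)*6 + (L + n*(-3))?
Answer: -3414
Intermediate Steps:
P(h) = (-4 + h)*(-3 + h) (P(h) = (-3 + h)*(-4 + h) = (-4 + h)*(-3 + h))
D(n, L) = 36 + L - 3*n (D(n, L) = (12 + 6² - 7*6)*6 + (L + n*(-3)) = (12 + 36 - 42)*6 + (L - 3*n) = 6*6 + (L - 3*n) = 36 + (L - 3*n) = 36 + L - 3*n)
D(13, -7) + (1 - 6*(-6))*(-92) = (36 - 7 - 3*13) + (1 - 6*(-6))*(-92) = (36 - 7 - 39) + (1 + 36)*(-92) = -10 + 37*(-92) = -10 - 3404 = -3414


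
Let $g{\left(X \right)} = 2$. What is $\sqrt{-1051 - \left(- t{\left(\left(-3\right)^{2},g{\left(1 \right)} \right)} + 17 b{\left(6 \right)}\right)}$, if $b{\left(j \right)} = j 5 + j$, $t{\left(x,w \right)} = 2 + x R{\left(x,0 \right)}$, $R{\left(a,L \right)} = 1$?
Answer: $2 i \sqrt{413} \approx 40.645 i$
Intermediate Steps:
$t{\left(x,w \right)} = 2 + x$ ($t{\left(x,w \right)} = 2 + x 1 = 2 + x$)
$b{\left(j \right)} = 6 j$ ($b{\left(j \right)} = 5 j + j = 6 j$)
$\sqrt{-1051 - \left(- t{\left(\left(-3\right)^{2},g{\left(1 \right)} \right)} + 17 b{\left(6 \right)}\right)} = \sqrt{-1051 - \left(-2 - 9 + 17 \cdot 6 \cdot 6\right)} = \sqrt{-1051 + \left(\left(-17\right) 36 + \left(2 + 9\right)\right)} = \sqrt{-1051 + \left(-612 + 11\right)} = \sqrt{-1051 - 601} = \sqrt{-1652} = 2 i \sqrt{413}$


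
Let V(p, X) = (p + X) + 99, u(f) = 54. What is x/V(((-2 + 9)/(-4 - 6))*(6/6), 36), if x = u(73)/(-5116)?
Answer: -135/1717697 ≈ -7.8594e-5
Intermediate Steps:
V(p, X) = 99 + X + p (V(p, X) = (X + p) + 99 = 99 + X + p)
x = -27/2558 (x = 54/(-5116) = 54*(-1/5116) = -27/2558 ≈ -0.010555)
x/V(((-2 + 9)/(-4 - 6))*(6/6), 36) = -27/(2558*(99 + 36 + ((-2 + 9)/(-4 - 6))*(6/6))) = -27/(2558*(99 + 36 + (7/(-10))*(6*(⅙)))) = -27/(2558*(99 + 36 + (7*(-⅒))*1)) = -27/(2558*(99 + 36 - 7/10*1)) = -27/(2558*(99 + 36 - 7/10)) = -27/(2558*1343/10) = -27/2558*10/1343 = -135/1717697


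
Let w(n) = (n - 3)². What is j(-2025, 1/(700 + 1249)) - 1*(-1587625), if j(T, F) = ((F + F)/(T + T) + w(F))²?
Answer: 93943661370662431444364026/59169433540497350625 ≈ 1.5877e+6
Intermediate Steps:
w(n) = (-3 + n)²
j(T, F) = ((-3 + F)² + F/T)² (j(T, F) = ((F + F)/(T + T) + (-3 + F)²)² = ((2*F)/((2*T)) + (-3 + F)²)² = ((2*F)*(1/(2*T)) + (-3 + F)²)² = (F/T + (-3 + F)²)² = ((-3 + F)² + F/T)²)
j(-2025, 1/(700 + 1249)) - 1*(-1587625) = (1/(700 + 1249) - 2025*(-3 + 1/(700 + 1249))²)²/(-2025)² - 1*(-1587625) = (1/1949 - 2025*(-3 + 1/1949)²)²/4100625 + 1587625 = (1/1949 - 2025*(-5846/1949)²)²/4100625 + 1587625 = (1/1949 - 2025*34175716/3798601)²/4100625 + 1587625 = (1/1949 - 69205824900/3798601)²/4100625 + 1587625 = (-69205822951/3798601)²/4100625 + 1587625 = (1/4100625)*(4789445930325158348401/14429369557201) + 1587625 = 4789445930325158348401/59169433540497350625 + 1587625 = 93943661370662431444364026/59169433540497350625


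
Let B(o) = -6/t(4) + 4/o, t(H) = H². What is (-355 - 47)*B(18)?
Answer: 737/12 ≈ 61.417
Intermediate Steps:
B(o) = -3/8 + 4/o (B(o) = -6/(4²) + 4/o = -6/16 + 4/o = -6*1/16 + 4/o = -3/8 + 4/o)
(-355 - 47)*B(18) = (-355 - 47)*(-3/8 + 4/18) = -402*(-3/8 + 4*(1/18)) = -402*(-3/8 + 2/9) = -402*(-11/72) = 737/12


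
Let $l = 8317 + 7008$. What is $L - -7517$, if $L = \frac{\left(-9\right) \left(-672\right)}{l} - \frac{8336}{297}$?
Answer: $\frac{34087860481}{4551525} \approx 7489.3$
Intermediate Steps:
$l = 15325$
$L = - \frac{125952944}{4551525}$ ($L = \frac{\left(-9\right) \left(-672\right)}{15325} - \frac{8336}{297} = 6048 \cdot \frac{1}{15325} - \frac{8336}{297} = \frac{6048}{15325} - \frac{8336}{297} = - \frac{125952944}{4551525} \approx -27.673$)
$L - -7517 = - \frac{125952944}{4551525} - -7517 = - \frac{125952944}{4551525} + 7517 = \frac{34087860481}{4551525}$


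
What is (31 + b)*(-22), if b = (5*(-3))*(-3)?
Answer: -1672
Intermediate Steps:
b = 45 (b = -15*(-3) = 45)
(31 + b)*(-22) = (31 + 45)*(-22) = 76*(-22) = -1672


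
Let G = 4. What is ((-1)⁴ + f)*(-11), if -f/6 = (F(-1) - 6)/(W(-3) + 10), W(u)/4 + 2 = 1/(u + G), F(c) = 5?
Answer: -22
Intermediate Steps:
W(u) = -8 + 4/(4 + u) (W(u) = -8 + 4/(u + 4) = -8 + 4/(4 + u))
f = 1 (f = -6*(5 - 6)/(4*(-7 - 2*(-3))/(4 - 3) + 10) = -(-6)/(4*(-7 + 6)/1 + 10) = -(-6)/(4*1*(-1) + 10) = -(-6)/(-4 + 10) = -(-6)/6 = -6*(-⅙) = 1)
((-1)⁴ + f)*(-11) = ((-1)⁴ + 1)*(-11) = (1 + 1)*(-11) = 2*(-11) = -22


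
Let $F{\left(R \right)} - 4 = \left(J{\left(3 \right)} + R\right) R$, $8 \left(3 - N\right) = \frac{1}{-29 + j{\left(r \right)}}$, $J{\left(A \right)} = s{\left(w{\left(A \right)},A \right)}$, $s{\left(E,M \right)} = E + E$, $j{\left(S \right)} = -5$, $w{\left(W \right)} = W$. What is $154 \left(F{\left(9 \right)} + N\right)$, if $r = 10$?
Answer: $\frac{2974125}{136} \approx 21869.0$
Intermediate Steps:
$s{\left(E,M \right)} = 2 E$
$J{\left(A \right)} = 2 A$
$N = \frac{817}{272}$ ($N = 3 - \frac{1}{8 \left(-29 - 5\right)} = 3 - \frac{1}{8 \left(-34\right)} = 3 - - \frac{1}{272} = 3 + \frac{1}{272} = \frac{817}{272} \approx 3.0037$)
$F{\left(R \right)} = 4 + R \left(6 + R\right)$ ($F{\left(R \right)} = 4 + \left(2 \cdot 3 + R\right) R = 4 + \left(6 + R\right) R = 4 + R \left(6 + R\right)$)
$154 \left(F{\left(9 \right)} + N\right) = 154 \left(\left(4 + 9^{2} + 6 \cdot 9\right) + \frac{817}{272}\right) = 154 \left(\left(4 + 81 + 54\right) + \frac{817}{272}\right) = 154 \left(139 + \frac{817}{272}\right) = 154 \cdot \frac{38625}{272} = \frac{2974125}{136}$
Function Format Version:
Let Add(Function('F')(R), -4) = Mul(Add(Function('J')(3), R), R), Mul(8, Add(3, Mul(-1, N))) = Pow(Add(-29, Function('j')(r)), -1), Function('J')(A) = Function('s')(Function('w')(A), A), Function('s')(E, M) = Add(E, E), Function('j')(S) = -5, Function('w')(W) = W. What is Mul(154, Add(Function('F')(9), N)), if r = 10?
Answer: Rational(2974125, 136) ≈ 21869.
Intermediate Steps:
Function('s')(E, M) = Mul(2, E)
Function('J')(A) = Mul(2, A)
N = Rational(817, 272) (N = Add(3, Mul(Rational(-1, 8), Pow(Add(-29, -5), -1))) = Add(3, Mul(Rational(-1, 8), Pow(-34, -1))) = Add(3, Mul(Rational(-1, 8), Rational(-1, 34))) = Add(3, Rational(1, 272)) = Rational(817, 272) ≈ 3.0037)
Function('F')(R) = Add(4, Mul(R, Add(6, R))) (Function('F')(R) = Add(4, Mul(Add(Mul(2, 3), R), R)) = Add(4, Mul(Add(6, R), R)) = Add(4, Mul(R, Add(6, R))))
Mul(154, Add(Function('F')(9), N)) = Mul(154, Add(Add(4, Pow(9, 2), Mul(6, 9)), Rational(817, 272))) = Mul(154, Add(Add(4, 81, 54), Rational(817, 272))) = Mul(154, Add(139, Rational(817, 272))) = Mul(154, Rational(38625, 272)) = Rational(2974125, 136)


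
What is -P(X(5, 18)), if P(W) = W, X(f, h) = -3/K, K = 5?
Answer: 3/5 ≈ 0.60000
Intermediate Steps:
X(f, h) = -3/5
-P(X(5, 18)) = -1*(-3/5) = 3/5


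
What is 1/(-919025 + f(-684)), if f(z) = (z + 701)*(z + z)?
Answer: -1/942281 ≈ -1.0613e-6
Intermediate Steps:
f(z) = 2*z*(701 + z) (f(z) = (701 + z)*(2*z) = 2*z*(701 + z))
1/(-919025 + f(-684)) = 1/(-919025 + 2*(-684)*(701 - 684)) = 1/(-919025 + 2*(-684)*17) = 1/(-919025 - 23256) = 1/(-942281) = -1/942281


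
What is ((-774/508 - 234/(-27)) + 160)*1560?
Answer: 33114380/127 ≈ 2.6074e+5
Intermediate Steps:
((-774/508 - 234/(-27)) + 160)*1560 = ((-774*1/508 - 234*(-1/27)) + 160)*1560 = ((-387/254 + 26/3) + 160)*1560 = (5443/762 + 160)*1560 = (127363/762)*1560 = 33114380/127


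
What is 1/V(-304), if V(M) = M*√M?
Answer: I*√19/23104 ≈ 0.00018866*I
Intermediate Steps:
V(M) = M^(3/2)
1/V(-304) = 1/((-304)^(3/2)) = 1/(-1216*I*√19) = I*√19/23104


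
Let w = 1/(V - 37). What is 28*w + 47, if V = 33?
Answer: 40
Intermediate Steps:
w = -¼ (w = 1/(33 - 37) = 1/(-4) = -¼ ≈ -0.25000)
28*w + 47 = 28*(-¼) + 47 = -7 + 47 = 40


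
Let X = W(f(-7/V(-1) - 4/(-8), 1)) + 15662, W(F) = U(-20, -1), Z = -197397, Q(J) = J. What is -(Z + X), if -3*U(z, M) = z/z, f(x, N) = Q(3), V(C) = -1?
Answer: 545206/3 ≈ 1.8174e+5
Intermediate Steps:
f(x, N) = 3
U(z, M) = -1/3 (U(z, M) = -z/(3*z) = -1/3*1 = -1/3)
W(F) = -1/3
X = 46985/3 (X = -1/3 + 15662 = 46985/3 ≈ 15662.)
-(Z + X) = -(-197397 + 46985/3) = -1*(-545206/3) = 545206/3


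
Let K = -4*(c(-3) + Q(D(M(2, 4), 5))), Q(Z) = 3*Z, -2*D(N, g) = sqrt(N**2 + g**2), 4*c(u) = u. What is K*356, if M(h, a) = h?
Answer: 1068 + 2136*sqrt(29) ≈ 12571.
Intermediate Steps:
c(u) = u/4
D(N, g) = -sqrt(N**2 + g**2)/2
K = 3 + 6*sqrt(29) (K = -4*((1/4)*(-3) + 3*(-sqrt(2**2 + 5**2)/2)) = -4*(-3/4 + 3*(-sqrt(4 + 25)/2)) = -4*(-3/4 + 3*(-sqrt(29)/2)) = -4*(-3/4 - 3*sqrt(29)/2) = 3 + 6*sqrt(29) ≈ 35.311)
K*356 = (3 + 6*sqrt(29))*356 = 1068 + 2136*sqrt(29)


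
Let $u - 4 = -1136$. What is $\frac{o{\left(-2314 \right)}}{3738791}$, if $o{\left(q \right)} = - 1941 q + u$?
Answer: $\frac{4490342}{3738791} \approx 1.201$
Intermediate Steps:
$u = -1132$ ($u = 4 - 1136 = -1132$)
$o{\left(q \right)} = -1132 - 1941 q$ ($o{\left(q \right)} = - 1941 q - 1132 = -1132 - 1941 q$)
$\frac{o{\left(-2314 \right)}}{3738791} = \frac{-1132 - -4491474}{3738791} = \left(-1132 + 4491474\right) \frac{1}{3738791} = 4490342 \cdot \frac{1}{3738791} = \frac{4490342}{3738791}$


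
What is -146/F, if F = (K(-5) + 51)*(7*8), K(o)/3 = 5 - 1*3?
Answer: -73/1596 ≈ -0.045739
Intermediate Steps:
K(o) = 6 (K(o) = 3*(5 - 1*3) = 3*(5 - 3) = 3*2 = 6)
F = 3192 (F = (6 + 51)*(7*8) = 57*56 = 3192)
-146/F = -146/3192 = -146*1/3192 = -73/1596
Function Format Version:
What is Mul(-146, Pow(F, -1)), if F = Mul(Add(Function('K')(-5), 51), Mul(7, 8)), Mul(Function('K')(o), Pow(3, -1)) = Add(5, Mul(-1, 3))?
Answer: Rational(-73, 1596) ≈ -0.045739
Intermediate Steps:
Function('K')(o) = 6 (Function('K')(o) = Mul(3, Add(5, Mul(-1, 3))) = Mul(3, Add(5, -3)) = Mul(3, 2) = 6)
F = 3192 (F = Mul(Add(6, 51), Mul(7, 8)) = Mul(57, 56) = 3192)
Mul(-146, Pow(F, -1)) = Mul(-146, Pow(3192, -1)) = Mul(-146, Rational(1, 3192)) = Rational(-73, 1596)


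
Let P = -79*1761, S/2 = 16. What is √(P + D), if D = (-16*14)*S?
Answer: I*√146287 ≈ 382.47*I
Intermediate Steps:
S = 32 (S = 2*16 = 32)
P = -139119
D = -7168 (D = -16*14*32 = -224*32 = -7168)
√(P + D) = √(-139119 - 7168) = √(-146287) = I*√146287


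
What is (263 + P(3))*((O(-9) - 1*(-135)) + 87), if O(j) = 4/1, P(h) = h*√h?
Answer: 59438 + 678*√3 ≈ 60612.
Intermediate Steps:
P(h) = h^(3/2)
O(j) = 4 (O(j) = 4*1 = 4)
(263 + P(3))*((O(-9) - 1*(-135)) + 87) = (263 + 3^(3/2))*((4 - 1*(-135)) + 87) = (263 + 3*√3)*((4 + 135) + 87) = (263 + 3*√3)*(139 + 87) = (263 + 3*√3)*226 = 59438 + 678*√3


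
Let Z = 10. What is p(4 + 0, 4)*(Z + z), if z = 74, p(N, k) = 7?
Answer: 588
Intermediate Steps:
p(4 + 0, 4)*(Z + z) = 7*(10 + 74) = 7*84 = 588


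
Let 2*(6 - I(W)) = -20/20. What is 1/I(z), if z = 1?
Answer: 2/13 ≈ 0.15385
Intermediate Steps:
I(W) = 13/2 (I(W) = 6 - (-10)/20 = 6 - 1/2*(-1) = 6 + 1/2 = 13/2)
1/I(z) = 1/(13/2) = 2/13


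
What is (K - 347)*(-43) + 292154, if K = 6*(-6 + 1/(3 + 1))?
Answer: 617117/2 ≈ 3.0856e+5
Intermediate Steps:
K = -69/2 (K = 6*(-6 + 1/4) = 6*(-23/4) = -69/2 ≈ -34.500)
(K - 347)*(-43) + 292154 = (-69/2 - 347)*(-43) + 292154 = -763/2*(-43) + 292154 = 32809/2 + 292154 = 617117/2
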